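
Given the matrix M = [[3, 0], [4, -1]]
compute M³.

tr M = 2 and det M = -3, so the characteristic polynomial is λ² − (2)λ + (-3) with roots -1 and 3.
Eigenvectors give P = [[0, 1], [1, 1]] with P⁻¹ = [[-1, 1], [1, 0]], and M = P·diag(-1, 3)·P⁻¹.
Then M³ = P·diag(-1, 27)·P⁻¹ = [[0, 27], [-1, 27]] · [[-1, 1], [1, 0]] = [[27, 0], [28, -1]].

[[27, 0], [28, -1]]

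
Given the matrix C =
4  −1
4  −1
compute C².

[[12, −3], [12, −3]]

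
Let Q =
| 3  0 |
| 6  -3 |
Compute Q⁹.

[[19683, 0], [39366, -19683]]

tr Q = 0 and det Q = -9, so the characteristic polynomial is λ² − (0)λ + (-9) with roots 3 and -3.
Eigenvectors give P = [[1, 0], [1, -1]] with P⁻¹ = [[1, 0], [1, -1]], and Q = P·diag(3, -3)·P⁻¹.
Then Q⁹ = P·diag(19683, -19683)·P⁻¹ = [[19683, 0], [19683, 19683]] · [[1, 0], [1, -1]] = [[19683, 0], [39366, -19683]].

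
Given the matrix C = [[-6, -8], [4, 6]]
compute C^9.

tr C = 0 and det C = -4, so the characteristic polynomial is λ² − (0)λ + (-4) with roots 2 and -2.
Eigenvectors give P = [[1, -2], [-1, 1]] with P⁻¹ = [[-1, -2], [-1, -1]], and C = P·diag(2, -2)·P⁻¹.
Then C^9 = P·diag(512, -512)·P⁻¹ = [[512, 1024], [-512, -512]] · [[-1, -2], [-1, -1]] = [[-1536, -2048], [1024, 1536]].

[[-1536, -2048], [1024, 1536]]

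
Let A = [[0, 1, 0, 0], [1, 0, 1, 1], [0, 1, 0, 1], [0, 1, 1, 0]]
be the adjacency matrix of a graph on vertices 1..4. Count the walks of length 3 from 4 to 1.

The number of length-3 walks from vertex 4 to vertex 1 is entry (4,1) of A³, where A is the adjacency matrix.
A² = [[1, 0, 1, 1], [0, 3, 1, 1], [1, 1, 2, 1], [1, 1, 1, 2]]
A³ = [[0, 3, 1, 1], [3, 2, 4, 4], [1, 4, 2, 3], [1, 4, 3, 2]]

1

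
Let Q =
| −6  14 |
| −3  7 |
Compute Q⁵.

Q² = Q (a projection; rank 1, trace 1), so Q⁵ = Q.

[[−6, 14], [−3, 7]]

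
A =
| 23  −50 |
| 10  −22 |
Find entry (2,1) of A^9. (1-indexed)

40390

tr A = 1 and det A = −6, so the characteristic polynomial is λ² − (1)λ + (−6) with roots 3 and −2.
Eigenvectors give P = [[5, 2], [2, 1]] with P⁻¹ = [[1, −2], [−2, 5]], and A = P·diag(3, −2)·P⁻¹.
Then A^9 = P·diag(19683, −512)·P⁻¹ = [[98415, −1024], [39366, −512]] · [[1, −2], [−2, 5]] = [[100463, −201950], [40390, −81292]].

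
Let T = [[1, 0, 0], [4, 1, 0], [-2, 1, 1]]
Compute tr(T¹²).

3

T = I + N where N = [[0, 0, 0], [4, 0, 0], [-2, 1, 0]] is strictly lower-triangular, so N³ = 0.
(I + N)¹² = I + 12·N + 66·N² = [[1, 0, 0], [48, 1, 0], [240, 12, 1]].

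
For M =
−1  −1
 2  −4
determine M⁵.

[[179, −211], [422, −454]]

tr M = −5 and det M = 6, so the characteristic polynomial is λ² − (−5)λ + (6) with roots −2 and −3.
Eigenvectors give P = [[1, −1], [1, −2]] with P⁻¹ = [[2, −1], [1, −1]], and M = P·diag(−2, −3)·P⁻¹.
Then M⁵ = P·diag(−32, −243)·P⁻¹ = [[−32, 243], [−32, 486]] · [[2, −1], [1, −1]] = [[179, −211], [422, −454]].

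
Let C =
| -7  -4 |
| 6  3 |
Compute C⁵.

[[-727, -484], [726, 483]]

tr C = -4 and det C = 3, so the characteristic polynomial is λ² − (-4)λ + (3) with roots -1 and -3.
Eigenvectors give P = [[-2, -1], [3, 1]] with P⁻¹ = [[1, 1], [-3, -2]], and C = P·diag(-1, -3)·P⁻¹.
Then C⁵ = P·diag(-1, -243)·P⁻¹ = [[2, 243], [-3, -243]] · [[1, 1], [-3, -2]] = [[-727, -484], [726, 483]].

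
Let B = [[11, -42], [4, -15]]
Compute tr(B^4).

tr B = -4 and det B = 3, so the characteristic polynomial is λ² − (-4)λ + (3) with roots -1 and -3.
Eigenvectors give P = [[7, 3], [2, 1]] with P⁻¹ = [[1, -3], [-2, 7]], and B = P·diag(-1, -3)·P⁻¹.
Then B^4 = P·diag(1, 81)·P⁻¹ = [[7, 243], [2, 81]] · [[1, -3], [-2, 7]] = [[-479, 1680], [-160, 561]].

82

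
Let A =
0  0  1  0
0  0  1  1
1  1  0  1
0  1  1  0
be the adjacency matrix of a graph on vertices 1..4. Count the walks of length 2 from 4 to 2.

The number of length-2 walks from vertex 4 to vertex 2 is entry (4,2) of A², where A is the adjacency matrix.
A² = [[1, 1, 0, 1], [1, 2, 1, 1], [0, 1, 3, 1], [1, 1, 1, 2]]

1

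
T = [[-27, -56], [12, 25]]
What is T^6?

[[5097, 10192], [-2184, -4367]]

tr T = -2 and det T = -3, so the characteristic polynomial is λ² − (-2)λ + (-3) with roots -3 and 1.
Eigenvectors give P = [[-7, -2], [3, 1]] with P⁻¹ = [[-1, -2], [3, 7]], and T = P·diag(-3, 1)·P⁻¹.
Then T^6 = P·diag(729, 1)·P⁻¹ = [[-5103, -2], [2187, 1]] · [[-1, -2], [3, 7]] = [[5097, 10192], [-2184, -4367]].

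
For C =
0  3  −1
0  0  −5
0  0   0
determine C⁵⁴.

C is strictly triangular, hence nilpotent: C³ = 0, so C⁵⁴ = 0.

[[0, 0, 0], [0, 0, 0], [0, 0, 0]]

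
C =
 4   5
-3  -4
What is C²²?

[[1, 0], [0, 1]]

C² = I (check: tr C = 0 and det C = -1), so C²² = I since 22 is even.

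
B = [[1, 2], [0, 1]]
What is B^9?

[[1, 18], [0, 1]]

B = I + N where N = [[0, 2], [0, 0]] is strictly upper-triangular, so N^2 = 0.
(I + N)^9 = I + 9·N = [[1, 18], [0, 1]].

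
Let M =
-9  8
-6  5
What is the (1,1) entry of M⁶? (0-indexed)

-2183

tr M = -4 and det M = 3, so the characteristic polynomial is λ² − (-4)λ + (3) with roots -3 and -1.
Eigenvectors give P = [[-4, 1], [-3, 1]] with P⁻¹ = [[-1, 1], [-3, 4]], and M = P·diag(-3, -1)·P⁻¹.
Then M⁶ = P·diag(729, 1)·P⁻¹ = [[-2916, 1], [-2187, 1]] · [[-1, 1], [-3, 4]] = [[2913, -2912], [2184, -2183]].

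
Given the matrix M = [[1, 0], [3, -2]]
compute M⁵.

tr M = -1 and det M = -2, so the characteristic polynomial is λ² − (-1)λ + (-2) with roots 1 and -2.
Eigenvectors give P = [[1, 0], [1, -1]] with P⁻¹ = [[1, 0], [1, -1]], and M = P·diag(1, -2)·P⁻¹.
Then M⁵ = P·diag(1, -32)·P⁻¹ = [[1, 0], [1, 32]] · [[1, 0], [1, -1]] = [[1, 0], [33, -32]].

[[1, 0], [33, -32]]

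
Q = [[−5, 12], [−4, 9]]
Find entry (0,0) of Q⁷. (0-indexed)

tr Q = 4 and det Q = 3, so the characteristic polynomial is λ² − (4)λ + (3) with roots 3 and 1.
Eigenvectors give P = [[3, 2], [2, 1]] with P⁻¹ = [[−1, 2], [2, −3]], and Q = P·diag(3, 1)·P⁻¹.
Then Q⁷ = P·diag(2187, 1)·P⁻¹ = [[6561, 2], [4374, 1]] · [[−1, 2], [2, −3]] = [[−6557, 13116], [−4372, 8745]].

−6557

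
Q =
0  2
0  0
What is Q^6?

[[0, 0], [0, 0]]

Q is strictly triangular, hence nilpotent: Q^2 = 0, so Q^6 = 0.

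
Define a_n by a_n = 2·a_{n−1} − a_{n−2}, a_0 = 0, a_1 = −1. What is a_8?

With companion matrix Q = [[2, −1], [1, 0]], [a_n, a_{n−1}]ᵀ = Q·[a_{n−1}, a_{n−2}]ᵀ, so [a_8, a_7]ᵀ = Q^7·[a_1, a_0]ᵀ.
Q^7 = [[8, −7], [7, −6]], giving [a_8, a_7]ᵀ = [[−8], [−7]].

−8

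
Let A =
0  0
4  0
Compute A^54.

A is strictly triangular, hence nilpotent: A^2 = 0, so A^54 = 0.

[[0, 0], [0, 0]]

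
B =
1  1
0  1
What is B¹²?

B = I + N where N = [[0, 1], [0, 0]] is strictly upper-triangular, so N² = 0.
(I + N)¹² = I + 12·N = [[1, 12], [0, 1]].

[[1, 12], [0, 1]]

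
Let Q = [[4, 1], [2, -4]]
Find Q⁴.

Q² = [[18, 0], [0, 18]]
Q³ = [[72, 18], [36, -72]]
Q⁴ = [[324, 0], [0, 324]]

[[324, 0], [0, 324]]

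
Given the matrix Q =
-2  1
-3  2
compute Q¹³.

Q² = I (check: tr Q = 0 and det Q = -1), so Q¹³ = Q since 13 is odd.

[[-2, 1], [-3, 2]]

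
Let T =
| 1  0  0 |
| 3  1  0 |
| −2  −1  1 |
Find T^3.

T = I + N where N = [[0, 0, 0], [3, 0, 0], [−2, −1, 0]] is strictly lower-triangular, so N^3 = 0.
(I + N)^3 = I + 3·N + 3·N^2 = [[1, 0, 0], [9, 1, 0], [−15, −3, 1]].

[[1, 0, 0], [9, 1, 0], [−15, −3, 1]]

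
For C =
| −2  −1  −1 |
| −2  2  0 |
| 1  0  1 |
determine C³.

[[−9, −5, −4], [−10, 12, 2], [4, −1, 1]]

C² = [[5, 0, 1], [0, 6, 2], [−1, −1, 0]]
C³ = [[−9, −5, −4], [−10, 12, 2], [4, −1, 1]]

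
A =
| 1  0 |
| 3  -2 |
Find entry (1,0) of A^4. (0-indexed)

A^2 = [[1, 0], [-3, 4]]
A^3 = [[1, 0], [9, -8]]
A^4 = [[1, 0], [-15, 16]]

-15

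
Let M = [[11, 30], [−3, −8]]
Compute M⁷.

[[1271, 3810], [−381, −1142]]

tr M = 3 and det M = 2, so the characteristic polynomial is λ² − (3)λ + (2) with roots 2 and 1.
Eigenvectors give P = [[−10, −3], [3, 1]] with P⁻¹ = [[−1, −3], [3, 10]], and M = P·diag(2, 1)·P⁻¹.
Then M⁷ = P·diag(128, 1)·P⁻¹ = [[−1280, −3], [384, 1]] · [[−1, −3], [3, 10]] = [[1271, 3810], [−381, −1142]].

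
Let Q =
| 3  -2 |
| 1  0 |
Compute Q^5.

[[63, -62], [31, -30]]

tr Q = 3 and det Q = 2, so the characteristic polynomial is λ² − (3)λ + (2) with roots 1 and 2.
Eigenvectors give P = [[-1, -2], [-1, -1]] with P⁻¹ = [[1, -2], [-1, 1]], and Q = P·diag(1, 2)·P⁻¹.
Then Q^5 = P·diag(1, 32)·P⁻¹ = [[-1, -64], [-1, -32]] · [[1, -2], [-1, 1]] = [[63, -62], [31, -30]].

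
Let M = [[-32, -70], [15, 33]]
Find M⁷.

tr M = 1 and det M = -6, so the characteristic polynomial is λ² − (1)λ + (-6) with roots 3 and -2.
Eigenvectors give P = [[-2, 7], [1, -3]] with P⁻¹ = [[3, 7], [1, 2]], and M = P·diag(3, -2)·P⁻¹.
Then M⁷ = P·diag(2187, -128)·P⁻¹ = [[-4374, -896], [2187, 384]] · [[3, 7], [1, 2]] = [[-14018, -32410], [6945, 16077]].

[[-14018, -32410], [6945, 16077]]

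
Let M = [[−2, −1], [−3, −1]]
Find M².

[[7, 3], [9, 4]]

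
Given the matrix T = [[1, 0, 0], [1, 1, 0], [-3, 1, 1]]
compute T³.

T = I + N where N = [[0, 0, 0], [1, 0, 0], [-3, 1, 0]] is strictly lower-triangular, so N³ = 0.
(I + N)³ = I + 3·N + 3·N² = [[1, 0, 0], [3, 1, 0], [-6, 3, 1]].

[[1, 0, 0], [3, 1, 0], [-6, 3, 1]]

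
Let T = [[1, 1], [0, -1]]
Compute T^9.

T² = I (check: tr T = 0 and det T = -1), so T^9 = T since 9 is odd.

[[1, 1], [0, -1]]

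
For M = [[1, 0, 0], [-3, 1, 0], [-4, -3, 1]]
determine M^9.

[[1, 0, 0], [-27, 1, 0], [288, -27, 1]]

M = I + N where N = [[0, 0, 0], [-3, 0, 0], [-4, -3, 0]] is strictly lower-triangular, so N^3 = 0.
(I + N)^9 = I + 9·N + 36·N^2 = [[1, 0, 0], [-27, 1, 0], [288, -27, 1]].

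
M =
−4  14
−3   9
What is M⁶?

tr M = 5 and det M = 6, so the characteristic polynomial is λ² − (5)λ + (6) with roots 2 and 3.
Eigenvectors give P = [[7, −2], [3, −1]] with P⁻¹ = [[1, −2], [3, −7]], and M = P·diag(2, 3)·P⁻¹.
Then M⁶ = P·diag(64, 729)·P⁻¹ = [[448, −1458], [192, −729]] · [[1, −2], [3, −7]] = [[−3926, 9310], [−1995, 4719]].

[[−3926, 9310], [−1995, 4719]]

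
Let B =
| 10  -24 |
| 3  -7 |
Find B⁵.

tr B = 3 and det B = 2, so the characteristic polynomial is λ² − (3)λ + (2) with roots 1 and 2.
Eigenvectors give P = [[8, -3], [3, -1]] with P⁻¹ = [[-1, 3], [-3, 8]], and B = P·diag(1, 2)·P⁻¹.
Then B⁵ = P·diag(1, 32)·P⁻¹ = [[8, -96], [3, -32]] · [[-1, 3], [-3, 8]] = [[280, -744], [93, -247]].

[[280, -744], [93, -247]]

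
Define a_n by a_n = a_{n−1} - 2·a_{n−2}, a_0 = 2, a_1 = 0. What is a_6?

4

With companion matrix Q = [[1, -2], [1, 0]], [a_n, a_{n−1}]ᵀ = Q·[a_{n−1}, a_{n−2}]ᵀ, so [a_6, a_5]ᵀ = Q⁵·[a_1, a_0]ᵀ.
Q⁵ = [[5, 2], [-1, 6]], giving [a_6, a_5]ᵀ = [[4], [12]].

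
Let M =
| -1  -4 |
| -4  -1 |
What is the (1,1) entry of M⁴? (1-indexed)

M² = [[17, 8], [8, 17]]
M³ = [[-49, -76], [-76, -49]]
M⁴ = [[353, 272], [272, 353]]

353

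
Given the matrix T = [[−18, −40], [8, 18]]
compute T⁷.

[[−1152, −2560], [512, 1152]]

tr T = 0 and det T = −4, so the characteristic polynomial is λ² − (0)λ + (−4) with roots 2 and −2.
Eigenvectors give P = [[−2, 5], [1, −2]] with P⁻¹ = [[2, 5], [1, 2]], and T = P·diag(2, −2)·P⁻¹.
Then T⁷ = P·diag(128, −128)·P⁻¹ = [[−256, −640], [128, 256]] · [[2, 5], [1, 2]] = [[−1152, −2560], [512, 1152]].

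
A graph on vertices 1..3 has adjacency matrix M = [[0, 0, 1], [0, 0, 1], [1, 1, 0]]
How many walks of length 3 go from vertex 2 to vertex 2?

The number of length-3 walks from vertex 2 to vertex 2 is entry (2,2) of M³, where M is the adjacency matrix.
M² = [[1, 1, 0], [1, 1, 0], [0, 0, 2]]
M³ = [[0, 0, 2], [0, 0, 2], [2, 2, 0]]

0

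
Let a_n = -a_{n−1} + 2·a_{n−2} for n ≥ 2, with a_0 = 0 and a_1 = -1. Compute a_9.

With companion matrix M = [[-1, 2], [1, 0]], [a_n, a_{n−1}]ᵀ = M·[a_{n−1}, a_{n−2}]ᵀ, so [a_9, a_8]ᵀ = M⁸·[a_1, a_0]ᵀ.
M⁸ = [[171, -170], [-85, 86]], giving [a_9, a_8]ᵀ = [[-171], [85]].

-171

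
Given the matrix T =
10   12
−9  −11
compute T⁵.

tr T = −1 and det T = −2, so the characteristic polynomial is λ² − (−1)λ + (−2) with roots −2 and 1.
Eigenvectors give P = [[−1, −4], [1, 3]] with P⁻¹ = [[3, 4], [−1, −1]], and T = P·diag(−2, 1)·P⁻¹.
Then T⁵ = P·diag(−32, 1)·P⁻¹ = [[32, −4], [−32, 3]] · [[3, 4], [−1, −1]] = [[100, 132], [−99, −131]].

[[100, 132], [−99, −131]]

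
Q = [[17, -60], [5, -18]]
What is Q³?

tr Q = -1 and det Q = -6, so the characteristic polynomial is λ² − (-1)λ + (-6) with roots -3 and 2.
Eigenvectors give P = [[3, 4], [1, 1]] with P⁻¹ = [[-1, 4], [1, -3]], and Q = P·diag(-3, 2)·P⁻¹.
Then Q³ = P·diag(-27, 8)·P⁻¹ = [[-81, 32], [-27, 8]] · [[-1, 4], [1, -3]] = [[113, -420], [35, -132]].

[[113, -420], [35, -132]]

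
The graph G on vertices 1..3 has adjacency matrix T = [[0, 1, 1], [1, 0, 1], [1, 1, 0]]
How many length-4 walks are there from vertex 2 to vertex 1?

The number of length-4 walks from vertex 2 to vertex 1 is entry (2,1) of T^4, where T is the adjacency matrix.
T^2 = [[2, 1, 1], [1, 2, 1], [1, 1, 2]]
T^3 = [[2, 3, 3], [3, 2, 3], [3, 3, 2]]
T^4 = [[6, 5, 5], [5, 6, 5], [5, 5, 6]]

5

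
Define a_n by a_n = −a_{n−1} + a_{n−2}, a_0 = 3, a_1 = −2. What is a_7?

With companion matrix M = [[−1, 1], [1, 0]], [a_n, a_{n−1}]ᵀ = M·[a_{n−1}, a_{n−2}]ᵀ, so [a_7, a_6]ᵀ = M^6·[a_1, a_0]ᵀ.
M^6 = [[13, −8], [−8, 5]], giving [a_7, a_6]ᵀ = [[−50], [31]].

−50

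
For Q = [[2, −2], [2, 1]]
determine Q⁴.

[[−36, 18], [−18, −27]]

Q² = [[0, −6], [6, −3]]
Q³ = [[−12, −6], [6, −15]]
Q⁴ = [[−36, 18], [−18, −27]]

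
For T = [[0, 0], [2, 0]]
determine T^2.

T is strictly triangular, hence nilpotent: T^2 = 0, so T^2 = 0.

[[0, 0], [0, 0]]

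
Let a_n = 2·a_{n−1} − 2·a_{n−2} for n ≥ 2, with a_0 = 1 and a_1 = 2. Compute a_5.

With companion matrix A = [[2, −2], [1, 0]], [a_n, a_{n−1}]ᵀ = A·[a_{n−1}, a_{n−2}]ᵀ, so [a_5, a_4]ᵀ = A⁴·[a_1, a_0]ᵀ.
A⁴ = [[−4, 0], [0, −4]], giving [a_5, a_4]ᵀ = [[−8], [−4]].

−8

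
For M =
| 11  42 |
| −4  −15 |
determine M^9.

tr M = −4 and det M = 3, so the characteristic polynomial is λ² − (−4)λ + (3) with roots −1 and −3.
Eigenvectors give P = [[7, 3], [−2, −1]] with P⁻¹ = [[1, 3], [−2, −7]], and M = P·diag(−1, −3)·P⁻¹.
Then M^9 = P·diag(−1, −19683)·P⁻¹ = [[−7, −59049], [2, 19683]] · [[1, 3], [−2, −7]] = [[118091, 413322], [−39364, −137775]].

[[118091, 413322], [−39364, −137775]]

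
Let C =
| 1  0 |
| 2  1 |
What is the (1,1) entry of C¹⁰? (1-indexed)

C = I + N where N = [[0, 0], [2, 0]] is strictly lower-triangular, so N² = 0.
(I + N)¹⁰ = I + 10·N = [[1, 0], [20, 1]].

1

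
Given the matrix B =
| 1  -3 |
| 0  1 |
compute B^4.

B = I + N where N = [[0, -3], [0, 0]] is strictly upper-triangular, so N^2 = 0.
(I + N)^4 = I + 4·N = [[1, -12], [0, 1]].

[[1, -12], [0, 1]]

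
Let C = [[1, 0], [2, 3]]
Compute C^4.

[[1, 0], [80, 81]]

C^2 = [[1, 0], [8, 9]]
C^3 = [[1, 0], [26, 27]]
C^4 = [[1, 0], [80, 81]]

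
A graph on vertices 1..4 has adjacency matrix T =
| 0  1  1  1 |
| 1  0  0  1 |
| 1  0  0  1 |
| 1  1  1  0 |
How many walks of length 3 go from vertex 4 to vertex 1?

The number of length-3 walks from vertex 4 to vertex 1 is entry (4,1) of T³, where T is the adjacency matrix.
T² = [[3, 1, 1, 2], [1, 2, 2, 1], [1, 2, 2, 1], [2, 1, 1, 3]]
T³ = [[4, 5, 5, 5], [5, 2, 2, 5], [5, 2, 2, 5], [5, 5, 5, 4]]

5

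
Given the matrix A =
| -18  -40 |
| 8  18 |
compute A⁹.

[[-4608, -10240], [2048, 4608]]

tr A = 0 and det A = -4, so the characteristic polynomial is λ² − (0)λ + (-4) with roots 2 and -2.
Eigenvectors give P = [[-2, 5], [1, -2]] with P⁻¹ = [[2, 5], [1, 2]], and A = P·diag(2, -2)·P⁻¹.
Then A⁹ = P·diag(512, -512)·P⁻¹ = [[-1024, -2560], [512, 1024]] · [[2, 5], [1, 2]] = [[-4608, -10240], [2048, 4608]].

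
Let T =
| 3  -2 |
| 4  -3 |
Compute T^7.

[[3, -2], [4, -3]]

T² = I (check: tr T = 0 and det T = -1), so T^7 = T since 7 is odd.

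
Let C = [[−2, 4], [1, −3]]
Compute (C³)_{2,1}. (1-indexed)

C² = [[8, −20], [−5, 13]]
C³ = [[−36, 92], [23, −59]]

23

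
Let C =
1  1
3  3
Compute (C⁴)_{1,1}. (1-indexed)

64

C² = [[4, 4], [12, 12]]
C³ = [[16, 16], [48, 48]]
C⁴ = [[64, 64], [192, 192]]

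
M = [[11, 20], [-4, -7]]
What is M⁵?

[[1211, 2420], [-484, -967]]

tr M = 4 and det M = 3, so the characteristic polynomial is λ² − (4)λ + (3) with roots 3 and 1.
Eigenvectors give P = [[5, -2], [-2, 1]] with P⁻¹ = [[1, 2], [2, 5]], and M = P·diag(3, 1)·P⁻¹.
Then M⁵ = P·diag(243, 1)·P⁻¹ = [[1215, -2], [-486, 1]] · [[1, 2], [2, 5]] = [[1211, 2420], [-484, -967]].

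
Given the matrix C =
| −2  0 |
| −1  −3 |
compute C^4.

[[16, 0], [65, 81]]

tr C = −5 and det C = 6, so the characteristic polynomial is λ² − (−5)λ + (6) with roots −2 and −3.
Eigenvectors give P = [[1, 0], [−1, −1]] with P⁻¹ = [[1, 0], [−1, −1]], and C = P·diag(−2, −3)·P⁻¹.
Then C^4 = P·diag(16, 81)·P⁻¹ = [[16, 0], [−16, −81]] · [[1, 0], [−1, −1]] = [[16, 0], [65, 81]].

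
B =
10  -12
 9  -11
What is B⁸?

[[-764, 1020], [-765, 1021]]

tr B = -1 and det B = -2, so the characteristic polynomial is λ² − (-1)λ + (-2) with roots -2 and 1.
Eigenvectors give P = [[1, 4], [1, 3]] with P⁻¹ = [[-3, 4], [1, -1]], and B = P·diag(-2, 1)·P⁻¹.
Then B⁸ = P·diag(256, 1)·P⁻¹ = [[256, 4], [256, 3]] · [[-3, 4], [1, -1]] = [[-764, 1020], [-765, 1021]].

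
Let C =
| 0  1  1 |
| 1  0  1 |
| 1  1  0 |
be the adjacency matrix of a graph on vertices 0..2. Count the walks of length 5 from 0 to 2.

11

The number of length-5 walks from vertex 0 to vertex 2 is entry (0,2) of C^5, where C is the adjacency matrix.
C^2 = [[2, 1, 1], [1, 2, 1], [1, 1, 2]]
C^3 = [[2, 3, 3], [3, 2, 3], [3, 3, 2]]
C^4 = [[6, 5, 5], [5, 6, 5], [5, 5, 6]]
C^5 = [[10, 11, 11], [11, 10, 11], [11, 11, 10]]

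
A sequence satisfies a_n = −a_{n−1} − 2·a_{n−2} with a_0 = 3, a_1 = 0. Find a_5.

With companion matrix M = [[−1, −2], [1, 0]], [a_n, a_{n−1}]ᵀ = M·[a_{n−1}, a_{n−2}]ᵀ, so [a_5, a_4]ᵀ = M⁴·[a_1, a_0]ᵀ.
M⁴ = [[−1, −6], [3, 2]], giving [a_5, a_4]ᵀ = [[−18], [6]].

−18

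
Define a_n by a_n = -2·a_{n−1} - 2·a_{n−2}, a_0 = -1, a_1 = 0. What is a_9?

0

With companion matrix Q = [[-2, -2], [1, 0]], [a_n, a_{n−1}]ᵀ = Q·[a_{n−1}, a_{n−2}]ᵀ, so [a_9, a_8]ᵀ = Q^8·[a_1, a_0]ᵀ.
Q^8 = [[16, 0], [0, 16]], giving [a_9, a_8]ᵀ = [[0], [-16]].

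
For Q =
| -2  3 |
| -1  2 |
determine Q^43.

[[-2, 3], [-1, 2]]

Q² = I (check: tr Q = 0 and det Q = -1), so Q^43 = Q since 43 is odd.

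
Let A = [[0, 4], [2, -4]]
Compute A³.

A² = [[8, -16], [-8, 24]]
A³ = [[-32, 96], [48, -128]]

[[-32, 96], [48, -128]]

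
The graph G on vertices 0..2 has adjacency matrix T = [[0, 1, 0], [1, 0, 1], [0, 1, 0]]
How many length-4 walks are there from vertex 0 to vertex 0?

2

The number of length-4 walks from vertex 0 to vertex 0 is entry (0,0) of T⁴, where T is the adjacency matrix.
T² = [[1, 0, 1], [0, 2, 0], [1, 0, 1]]
T³ = [[0, 2, 0], [2, 0, 2], [0, 2, 0]]
T⁴ = [[2, 0, 2], [0, 4, 0], [2, 0, 2]]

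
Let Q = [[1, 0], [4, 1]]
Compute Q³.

[[1, 0], [12, 1]]

Q = I + N where N = [[0, 0], [4, 0]] is strictly lower-triangular, so N² = 0.
(I + N)³ = I + 3·N = [[1, 0], [12, 1]].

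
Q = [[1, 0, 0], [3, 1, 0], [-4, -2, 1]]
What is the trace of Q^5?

Q = I + N where N = [[0, 0, 0], [3, 0, 0], [-4, -2, 0]] is strictly lower-triangular, so N^3 = 0.
(I + N)^5 = I + 5·N + 10·N^2 = [[1, 0, 0], [15, 1, 0], [-80, -10, 1]].

3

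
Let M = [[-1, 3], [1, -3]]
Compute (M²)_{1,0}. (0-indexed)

-4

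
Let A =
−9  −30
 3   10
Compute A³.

[[−9, −30], [3, 10]]

A² = A (a projection; rank 1, trace 1), so A³ = A.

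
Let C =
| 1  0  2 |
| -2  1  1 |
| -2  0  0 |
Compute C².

[[-3, 0, 2], [-6, 1, -3], [-2, 0, -4]]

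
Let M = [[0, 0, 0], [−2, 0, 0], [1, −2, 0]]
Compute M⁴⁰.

[[0, 0, 0], [0, 0, 0], [0, 0, 0]]

M is strictly triangular, hence nilpotent: M³ = 0, so M⁴⁰ = 0.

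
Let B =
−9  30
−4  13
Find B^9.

tr B = 4 and det B = 3, so the characteristic polynomial is λ² − (4)λ + (3) with roots 3 and 1.
Eigenvectors give P = [[5, 3], [2, 1]] with P⁻¹ = [[−1, 3], [2, −5]], and B = P·diag(3, 1)·P⁻¹.
Then B^9 = P·diag(19683, 1)·P⁻¹ = [[98415, 3], [39366, 1]] · [[−1, 3], [2, −5]] = [[−98409, 295230], [−39364, 118093]].

[[−98409, 295230], [−39364, 118093]]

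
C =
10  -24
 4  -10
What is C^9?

[[2560, -6144], [1024, -2560]]

tr C = 0 and det C = -4, so the characteristic polynomial is λ² − (0)λ + (-4) with roots -2 and 2.
Eigenvectors give P = [[2, -3], [1, -1]] with P⁻¹ = [[-1, 3], [-1, 2]], and C = P·diag(-2, 2)·P⁻¹.
Then C^9 = P·diag(-512, 512)·P⁻¹ = [[-1024, -1536], [-512, -512]] · [[-1, 3], [-1, 2]] = [[2560, -6144], [1024, -2560]].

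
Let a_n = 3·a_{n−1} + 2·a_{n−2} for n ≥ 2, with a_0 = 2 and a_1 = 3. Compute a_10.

With companion matrix M = [[3, 2], [1, 0]], [a_n, a_{n−1}]ᵀ = M·[a_{n−1}, a_{n−2}]ᵀ, so [a_10, a_9]ᵀ = M⁹·[a_1, a_0]ᵀ.
M⁹ = [[79647, 44726], [22363, 12558]], giving [a_10, a_9]ᵀ = [[328393], [92205]].

328393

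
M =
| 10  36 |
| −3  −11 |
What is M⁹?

[[1540, 6156], [−513, −2051]]

tr M = −1 and det M = −2, so the characteristic polynomial is λ² − (−1)λ + (−2) with roots 1 and −2.
Eigenvectors give P = [[−4, 3], [1, −1]] with P⁻¹ = [[−1, −3], [−1, −4]], and M = P·diag(1, −2)·P⁻¹.
Then M⁹ = P·diag(1, −512)·P⁻¹ = [[−4, −1536], [1, 512]] · [[−1, −3], [−1, −4]] = [[1540, 6156], [−513, −2051]].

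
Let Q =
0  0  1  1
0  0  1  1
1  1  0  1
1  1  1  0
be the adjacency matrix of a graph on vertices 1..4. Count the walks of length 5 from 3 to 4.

33

The number of length-5 walks from vertex 3 to vertex 4 is entry (3,4) of Q^5, where Q is the adjacency matrix.
Q^2 = [[2, 2, 1, 1], [2, 2, 1, 1], [1, 1, 3, 2], [1, 1, 2, 3]]
Q^3 = [[2, 2, 5, 5], [2, 2, 5, 5], [5, 5, 4, 5], [5, 5, 5, 4]]
Q^4 = [[10, 10, 9, 9], [10, 10, 9, 9], [9, 9, 15, 14], [9, 9, 14, 15]]
Q^5 = [[18, 18, 29, 29], [18, 18, 29, 29], [29, 29, 32, 33], [29, 29, 33, 32]]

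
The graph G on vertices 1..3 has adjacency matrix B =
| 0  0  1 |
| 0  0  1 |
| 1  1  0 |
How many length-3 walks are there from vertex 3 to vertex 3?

0

The number of length-3 walks from vertex 3 to vertex 3 is entry (3,3) of B³, where B is the adjacency matrix.
B² = [[1, 1, 0], [1, 1, 0], [0, 0, 2]]
B³ = [[0, 0, 2], [0, 0, 2], [2, 2, 0]]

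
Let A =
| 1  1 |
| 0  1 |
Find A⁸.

[[1, 8], [0, 1]]

A = I + N where N = [[0, 1], [0, 0]] is strictly upper-triangular, so N² = 0.
(I + N)⁸ = I + 8·N = [[1, 8], [0, 1]].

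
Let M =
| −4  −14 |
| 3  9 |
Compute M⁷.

tr M = 5 and det M = 6, so the characteristic polynomial is λ² − (5)λ + (6) with roots 3 and 2.
Eigenvectors give P = [[−2, 7], [1, −3]] with P⁻¹ = [[3, 7], [1, 2]], and M = P·diag(3, 2)·P⁻¹.
Then M⁷ = P·diag(2187, 128)·P⁻¹ = [[−4374, 896], [2187, −384]] · [[3, 7], [1, 2]] = [[−12226, −28826], [6177, 14541]].

[[−12226, −28826], [6177, 14541]]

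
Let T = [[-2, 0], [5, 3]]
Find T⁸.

[[256, 0], [6305, 6561]]

tr T = 1 and det T = -6, so the characteristic polynomial is λ² − (1)λ + (-6) with roots -2 and 3.
Eigenvectors give P = [[-1, 0], [1, 1]] with P⁻¹ = [[-1, 0], [1, 1]], and T = P·diag(-2, 3)·P⁻¹.
Then T⁸ = P·diag(256, 6561)·P⁻¹ = [[-256, 0], [256, 6561]] · [[-1, 0], [1, 1]] = [[256, 0], [6305, 6561]].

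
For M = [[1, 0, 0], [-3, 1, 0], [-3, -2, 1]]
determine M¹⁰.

[[1, 0, 0], [-30, 1, 0], [240, -20, 1]]

M = I + N where N = [[0, 0, 0], [-3, 0, 0], [-3, -2, 0]] is strictly lower-triangular, so N³ = 0.
(I + N)¹⁰ = I + 10·N + 45·N² = [[1, 0, 0], [-30, 1, 0], [240, -20, 1]].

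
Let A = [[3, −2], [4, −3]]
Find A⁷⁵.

[[3, −2], [4, −3]]

A² = I (check: tr A = 0 and det A = −1), so A⁷⁵ = A since 75 is odd.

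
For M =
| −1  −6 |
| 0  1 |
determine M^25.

M² = I (check: tr M = 0 and det M = −1), so M^25 = M since 25 is odd.

[[−1, −6], [0, 1]]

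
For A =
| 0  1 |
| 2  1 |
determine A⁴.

[[6, 5], [10, 11]]

A² = [[2, 1], [2, 3]]
A³ = [[2, 3], [6, 5]]
A⁴ = [[6, 5], [10, 11]]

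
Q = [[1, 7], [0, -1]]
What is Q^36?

Q² = I (check: tr Q = 0 and det Q = -1), so Q^36 = I since 36 is even.

[[1, 0], [0, 1]]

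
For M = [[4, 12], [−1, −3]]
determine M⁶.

M² = M (a projection; rank 1, trace 1), so M⁶ = M.

[[4, 12], [−1, −3]]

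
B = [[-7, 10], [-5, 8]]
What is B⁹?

[[-20707, 40390], [-20195, 39878]]

tr B = 1 and det B = -6, so the characteristic polynomial is λ² − (1)λ + (-6) with roots 3 and -2.
Eigenvectors give P = [[1, 2], [1, 1]] with P⁻¹ = [[-1, 2], [1, -1]], and B = P·diag(3, -2)·P⁻¹.
Then B⁹ = P·diag(19683, -512)·P⁻¹ = [[19683, -1024], [19683, -512]] · [[-1, 2], [1, -1]] = [[-20707, 40390], [-20195, 39878]].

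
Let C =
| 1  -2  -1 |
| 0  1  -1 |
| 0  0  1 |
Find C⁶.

C = I + N where N = [[0, -2, -1], [0, 0, -1], [0, 0, 0]] is strictly upper-triangular, so N³ = 0.
(I + N)⁶ = I + 6·N + 15·N² = [[1, -12, 24], [0, 1, -6], [0, 0, 1]].

[[1, -12, 24], [0, 1, -6], [0, 0, 1]]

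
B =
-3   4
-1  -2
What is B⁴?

B² = [[5, -20], [5, 0]]
B³ = [[5, 60], [-15, 20]]
B⁴ = [[-75, -100], [25, -100]]

[[-75, -100], [25, -100]]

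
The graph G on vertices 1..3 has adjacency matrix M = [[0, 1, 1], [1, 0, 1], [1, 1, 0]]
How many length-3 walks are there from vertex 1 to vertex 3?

The number of length-3 walks from vertex 1 to vertex 3 is entry (1,3) of M³, where M is the adjacency matrix.
M² = [[2, 1, 1], [1, 2, 1], [1, 1, 2]]
M³ = [[2, 3, 3], [3, 2, 3], [3, 3, 2]]

3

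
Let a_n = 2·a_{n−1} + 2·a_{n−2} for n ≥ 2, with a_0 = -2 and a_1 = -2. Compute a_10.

With companion matrix A = [[2, 2], [1, 0]], [a_n, a_{n−1}]ᵀ = A·[a_{n−1}, a_{n−2}]ᵀ, so [a_10, a_9]ᵀ = A^9·[a_1, a_0]ᵀ.
A^9 = [[6688, 4896], [2448, 1792]], giving [a_10, a_9]ᵀ = [[-23168], [-8480]].

-23168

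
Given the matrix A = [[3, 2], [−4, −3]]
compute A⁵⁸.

A² = I (check: tr A = 0 and det A = −1), so A⁵⁸ = I since 58 is even.

[[1, 0], [0, 1]]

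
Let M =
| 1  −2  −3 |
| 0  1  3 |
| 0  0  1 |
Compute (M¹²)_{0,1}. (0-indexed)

M = I + N where N = [[0, −2, −3], [0, 0, 3], [0, 0, 0]] is strictly upper-triangular, so N³ = 0.
(I + N)¹² = I + 12·N + 66·N² = [[1, −24, −432], [0, 1, 36], [0, 0, 1]].

−24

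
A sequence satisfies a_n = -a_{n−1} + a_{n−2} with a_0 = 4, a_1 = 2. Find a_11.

With companion matrix B = [[-1, 1], [1, 0]], [a_n, a_{n−1}]ᵀ = B·[a_{n−1}, a_{n−2}]ᵀ, so [a_11, a_10]ᵀ = B¹⁰·[a_1, a_0]ᵀ.
B¹⁰ = [[89, -55], [-55, 34]], giving [a_11, a_10]ᵀ = [[-42], [26]].

-42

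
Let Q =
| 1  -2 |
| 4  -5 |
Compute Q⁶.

tr Q = -4 and det Q = 3, so the characteristic polynomial is λ² − (-4)λ + (3) with roots -1 and -3.
Eigenvectors give P = [[1, -1], [1, -2]] with P⁻¹ = [[2, -1], [1, -1]], and Q = P·diag(-1, -3)·P⁻¹.
Then Q⁶ = P·diag(1, 729)·P⁻¹ = [[1, -729], [1, -1458]] · [[2, -1], [1, -1]] = [[-727, 728], [-1456, 1457]].

[[-727, 728], [-1456, 1457]]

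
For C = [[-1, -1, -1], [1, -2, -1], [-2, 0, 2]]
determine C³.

[[1, -8, -5], [6, -5, -4], [-8, -2, 12]]

C² = [[2, 3, 0], [-1, 3, -1], [-2, 2, 6]]
C³ = [[1, -8, -5], [6, -5, -4], [-8, -2, 12]]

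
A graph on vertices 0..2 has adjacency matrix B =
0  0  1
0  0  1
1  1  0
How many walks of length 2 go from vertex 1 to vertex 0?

1

The number of length-2 walks from vertex 1 to vertex 0 is entry (1,0) of B², where B is the adjacency matrix.
B² = [[1, 1, 0], [1, 1, 0], [0, 0, 2]]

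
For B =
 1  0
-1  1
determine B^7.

[[1, 0], [-7, 1]]

B = I + N where N = [[0, 0], [-1, 0]] is strictly lower-triangular, so N^2 = 0.
(I + N)^7 = I + 7·N = [[1, 0], [-7, 1]].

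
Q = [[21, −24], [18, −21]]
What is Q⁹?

tr Q = 0 and det Q = −9, so the characteristic polynomial is λ² − (0)λ + (−9) with roots −3 and 3.
Eigenvectors give P = [[−1, −4], [−1, −3]] with P⁻¹ = [[3, −4], [−1, 1]], and Q = P·diag(−3, 3)·P⁻¹.
Then Q⁹ = P·diag(−19683, 19683)·P⁻¹ = [[19683, −78732], [19683, −59049]] · [[3, −4], [−1, 1]] = [[137781, −157464], [118098, −137781]].

[[137781, −157464], [118098, −137781]]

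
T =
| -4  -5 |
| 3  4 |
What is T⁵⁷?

T² = I (check: tr T = 0 and det T = -1), so T⁵⁷ = T since 57 is odd.

[[-4, -5], [3, 4]]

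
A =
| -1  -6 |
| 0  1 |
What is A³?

[[-1, -6], [0, 1]]

A² = I (check: tr A = 0 and det A = -1), so A³ = A since 3 is odd.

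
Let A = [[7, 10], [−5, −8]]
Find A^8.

[[−6049, −12610], [6305, 12866]]

tr A = −1 and det A = −6, so the characteristic polynomial is λ² − (−1)λ + (−6) with roots −3 and 2.
Eigenvectors give P = [[−1, −2], [1, 1]] with P⁻¹ = [[1, 2], [−1, −1]], and A = P·diag(−3, 2)·P⁻¹.
Then A^8 = P·diag(6561, 256)·P⁻¹ = [[−6561, −512], [6561, 256]] · [[1, 2], [−1, −1]] = [[−6049, −12610], [6305, 12866]].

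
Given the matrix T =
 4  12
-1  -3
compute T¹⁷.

[[4, 12], [-1, -3]]

T² = T (a projection; rank 1, trace 1), so T¹⁷ = T.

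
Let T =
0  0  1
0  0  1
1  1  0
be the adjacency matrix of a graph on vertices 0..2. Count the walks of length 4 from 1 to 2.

0

The number of length-4 walks from vertex 1 to vertex 2 is entry (1,2) of T^4, where T is the adjacency matrix.
T^2 = [[1, 1, 0], [1, 1, 0], [0, 0, 2]]
T^3 = [[0, 0, 2], [0, 0, 2], [2, 2, 0]]
T^4 = [[2, 2, 0], [2, 2, 0], [0, 0, 4]]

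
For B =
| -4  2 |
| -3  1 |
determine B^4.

tr B = -3 and det B = 2, so the characteristic polynomial is λ² − (-3)λ + (2) with roots -1 and -2.
Eigenvectors give P = [[-2, 1], [-3, 1]] with P⁻¹ = [[1, -1], [3, -2]], and B = P·diag(-1, -2)·P⁻¹.
Then B^4 = P·diag(1, 16)·P⁻¹ = [[-2, 16], [-3, 16]] · [[1, -1], [3, -2]] = [[46, -30], [45, -29]].

[[46, -30], [45, -29]]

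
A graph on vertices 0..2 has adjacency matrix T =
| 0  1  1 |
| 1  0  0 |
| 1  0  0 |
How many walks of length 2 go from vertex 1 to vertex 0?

The number of length-2 walks from vertex 1 to vertex 0 is entry (1,0) of T², where T is the adjacency matrix.
T² = [[2, 0, 0], [0, 1, 1], [0, 1, 1]]

0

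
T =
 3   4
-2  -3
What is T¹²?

T² = I (check: tr T = 0 and det T = -1), so T¹² = I since 12 is even.

[[1, 0], [0, 1]]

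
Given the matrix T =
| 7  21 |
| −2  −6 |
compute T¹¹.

T² = T (a projection; rank 1, trace 1), so T¹¹ = T.

[[7, 21], [−2, −6]]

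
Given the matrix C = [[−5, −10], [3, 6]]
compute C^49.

[[−5, −10], [3, 6]]

C² = C (a projection; rank 1, trace 1), so C^49 = C.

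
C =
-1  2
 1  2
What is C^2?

[[3, 2], [1, 6]]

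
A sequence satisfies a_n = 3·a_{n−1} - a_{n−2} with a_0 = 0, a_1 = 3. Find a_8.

With companion matrix C = [[3, -1], [1, 0]], [a_n, a_{n−1}]ᵀ = C·[a_{n−1}, a_{n−2}]ᵀ, so [a_8, a_7]ᵀ = C⁷·[a_1, a_0]ᵀ.
C⁷ = [[987, -377], [377, -144]], giving [a_8, a_7]ᵀ = [[2961], [1131]].

2961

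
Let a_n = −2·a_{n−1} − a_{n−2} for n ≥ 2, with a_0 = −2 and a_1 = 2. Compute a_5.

2

With companion matrix C = [[−2, −1], [1, 0]], [a_n, a_{n−1}]ᵀ = C·[a_{n−1}, a_{n−2}]ᵀ, so [a_5, a_4]ᵀ = C⁴·[a_1, a_0]ᵀ.
C⁴ = [[5, 4], [−4, −3]], giving [a_5, a_4]ᵀ = [[2], [−2]].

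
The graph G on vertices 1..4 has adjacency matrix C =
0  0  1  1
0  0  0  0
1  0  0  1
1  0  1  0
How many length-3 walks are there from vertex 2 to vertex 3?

The number of length-3 walks from vertex 2 to vertex 3 is entry (2,3) of C^3, where C is the adjacency matrix.
C^2 = [[2, 0, 1, 1], [0, 0, 0, 0], [1, 0, 2, 1], [1, 0, 1, 2]]
C^3 = [[2, 0, 3, 3], [0, 0, 0, 0], [3, 0, 2, 3], [3, 0, 3, 2]]

0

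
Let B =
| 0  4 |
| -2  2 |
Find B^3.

B^2 = [[-8, 8], [-4, -4]]
B^3 = [[-16, -16], [8, -24]]

[[-16, -16], [8, -24]]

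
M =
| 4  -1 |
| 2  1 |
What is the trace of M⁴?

97

tr M = 5 and det M = 6, so the characteristic polynomial is λ² − (5)λ + (6) with roots 3 and 2.
Eigenvectors give P = [[-1, 1], [-1, 2]] with P⁻¹ = [[-2, 1], [-1, 1]], and M = P·diag(3, 2)·P⁻¹.
Then M⁴ = P·diag(81, 16)·P⁻¹ = [[-81, 16], [-81, 32]] · [[-2, 1], [-1, 1]] = [[146, -65], [130, -49]].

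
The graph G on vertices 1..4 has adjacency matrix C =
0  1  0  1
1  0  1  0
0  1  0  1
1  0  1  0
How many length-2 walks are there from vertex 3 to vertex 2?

The number of length-2 walks from vertex 3 to vertex 2 is entry (3,2) of C², where C is the adjacency matrix.
C² = [[2, 0, 2, 0], [0, 2, 0, 2], [2, 0, 2, 0], [0, 2, 0, 2]]

0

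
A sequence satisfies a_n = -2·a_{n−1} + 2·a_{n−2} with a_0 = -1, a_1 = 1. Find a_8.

With companion matrix Q = [[-2, 2], [1, 0]], [a_n, a_{n−1}]ᵀ = Q·[a_{n−1}, a_{n−2}]ᵀ, so [a_8, a_7]ᵀ = Q^7·[a_1, a_0]ᵀ.
Q^7 = [[-896, 656], [328, -240]], giving [a_8, a_7]ᵀ = [[-1552], [568]].

-1552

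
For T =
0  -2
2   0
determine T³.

T² = [[-4, 0], [0, -4]]
T³ = [[0, 8], [-8, 0]]

[[0, 8], [-8, 0]]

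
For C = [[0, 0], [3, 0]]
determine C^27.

C is strictly triangular, hence nilpotent: C^2 = 0, so C^27 = 0.

[[0, 0], [0, 0]]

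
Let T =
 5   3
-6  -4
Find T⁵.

tr T = 1 and det T = -2, so the characteristic polynomial is λ² − (1)λ + (-2) with roots -1 and 2.
Eigenvectors give P = [[-1, -1], [2, 1]] with P⁻¹ = [[1, 1], [-2, -1]], and T = P·diag(-1, 2)·P⁻¹.
Then T⁵ = P·diag(-1, 32)·P⁻¹ = [[1, -32], [-2, 32]] · [[1, 1], [-2, -1]] = [[65, 33], [-66, -34]].

[[65, 33], [-66, -34]]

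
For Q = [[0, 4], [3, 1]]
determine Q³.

[[12, 52], [39, 25]]

Q² = [[12, 4], [3, 13]]
Q³ = [[12, 52], [39, 25]]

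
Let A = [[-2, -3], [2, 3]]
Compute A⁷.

[[-2, -3], [2, 3]]

A² = A (a projection; rank 1, trace 1), so A⁷ = A.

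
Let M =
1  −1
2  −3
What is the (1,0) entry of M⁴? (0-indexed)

M² = [[−1, 2], [−4, 7]]
M³ = [[3, −5], [10, −17]]
M⁴ = [[−7, 12], [−24, 41]]

−24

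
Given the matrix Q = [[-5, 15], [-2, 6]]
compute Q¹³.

Q² = Q (a projection; rank 1, trace 1), so Q¹³ = Q.

[[-5, 15], [-2, 6]]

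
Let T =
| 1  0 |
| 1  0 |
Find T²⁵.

T² = T (a projection; rank 1, trace 1), so T²⁵ = T.

[[1, 0], [1, 0]]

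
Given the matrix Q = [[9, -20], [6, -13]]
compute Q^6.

tr Q = -4 and det Q = 3, so the characteristic polynomial is λ² − (-4)λ + (3) with roots -3 and -1.
Eigenvectors give P = [[-5, 2], [-3, 1]] with P⁻¹ = [[1, -2], [3, -5]], and Q = P·diag(-3, -1)·P⁻¹.
Then Q^6 = P·diag(729, 1)·P⁻¹ = [[-3645, 2], [-2187, 1]] · [[1, -2], [3, -5]] = [[-3639, 7280], [-2184, 4369]].

[[-3639, 7280], [-2184, 4369]]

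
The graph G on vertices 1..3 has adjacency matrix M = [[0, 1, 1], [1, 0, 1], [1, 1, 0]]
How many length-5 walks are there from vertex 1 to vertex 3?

11

The number of length-5 walks from vertex 1 to vertex 3 is entry (1,3) of M⁵, where M is the adjacency matrix.
M² = [[2, 1, 1], [1, 2, 1], [1, 1, 2]]
M³ = [[2, 3, 3], [3, 2, 3], [3, 3, 2]]
M⁴ = [[6, 5, 5], [5, 6, 5], [5, 5, 6]]
M⁵ = [[10, 11, 11], [11, 10, 11], [11, 11, 10]]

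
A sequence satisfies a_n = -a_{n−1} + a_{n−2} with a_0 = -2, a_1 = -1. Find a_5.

1

With companion matrix M = [[-1, 1], [1, 0]], [a_n, a_{n−1}]ᵀ = M·[a_{n−1}, a_{n−2}]ᵀ, so [a_5, a_4]ᵀ = M⁴·[a_1, a_0]ᵀ.
M⁴ = [[5, -3], [-3, 2]], giving [a_5, a_4]ᵀ = [[1], [-1]].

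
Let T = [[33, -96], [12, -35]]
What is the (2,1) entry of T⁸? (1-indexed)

tr T = -2 and det T = -3, so the characteristic polynomial is λ² − (-2)λ + (-3) with roots -3 and 1.
Eigenvectors give P = [[-8, 3], [-3, 1]] with P⁻¹ = [[1, -3], [3, -8]], and T = P·diag(-3, 1)·P⁻¹.
Then T⁸ = P·diag(6561, 1)·P⁻¹ = [[-52488, 3], [-19683, 1]] · [[1, -3], [3, -8]] = [[-52479, 157440], [-19680, 59041]].

-19680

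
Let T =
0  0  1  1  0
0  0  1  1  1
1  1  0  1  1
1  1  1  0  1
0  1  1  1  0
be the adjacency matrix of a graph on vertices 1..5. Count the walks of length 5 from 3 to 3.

102

The number of length-5 walks from vertex 3 to vertex 3 is entry (3,3) of T⁵, where T is the adjacency matrix.
T² = [[2, 2, 1, 1, 2], [2, 3, 2, 2, 2], [1, 2, 4, 3, 2], [1, 2, 3, 4, 2], [2, 2, 2, 2, 3]]
T³ = [[2, 4, 7, 7, 4], [4, 6, 9, 9, 7], [7, 9, 8, 9, 9], [7, 9, 9, 8, 9], [4, 7, 9, 9, 6]]
T⁴ = [[14, 18, 17, 17, 18], [18, 25, 26, 26, 24], [17, 26, 34, 33, 26], [17, 26, 33, 34, 26], [18, 24, 26, 26, 25]]
T⁵ = [[34, 52, 67, 67, 52], [52, 76, 93, 93, 77], [67, 93, 102, 103, 93], [67, 93, 103, 102, 93], [52, 77, 93, 93, 76]]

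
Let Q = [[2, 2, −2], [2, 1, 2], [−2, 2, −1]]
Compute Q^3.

Q^2 = [[12, 2, 2], [2, 9, −4], [2, −4, 9]]
Q^3 = [[24, 30, −22], [30, 5, 18], [−22, 18, −21]]

[[24, 30, −22], [30, 5, 18], [−22, 18, −21]]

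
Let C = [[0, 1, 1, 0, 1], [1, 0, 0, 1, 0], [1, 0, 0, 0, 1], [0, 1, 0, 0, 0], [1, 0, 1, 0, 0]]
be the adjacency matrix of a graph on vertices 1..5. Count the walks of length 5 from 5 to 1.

The number of length-5 walks from vertex 5 to vertex 1 is entry (5,1) of C⁵, where C is the adjacency matrix.
C² = [[3, 0, 1, 1, 1], [0, 2, 1, 0, 1], [1, 1, 2, 0, 1], [1, 0, 0, 1, 0], [1, 1, 1, 0, 2]]
C³ = [[2, 4, 4, 0, 4], [4, 0, 1, 2, 1], [4, 1, 2, 1, 3], [0, 2, 1, 0, 1], [4, 1, 3, 1, 2]]
C⁴ = [[12, 2, 6, 4, 6], [2, 6, 5, 0, 5], [6, 5, 7, 1, 6], [4, 0, 1, 2, 1], [6, 5, 6, 1, 7]]
C⁵ = [[14, 16, 18, 2, 18], [16, 2, 7, 6, 7], [18, 7, 12, 5, 13], [2, 6, 5, 0, 5], [18, 7, 13, 5, 12]]

18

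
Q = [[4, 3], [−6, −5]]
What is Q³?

[[10, 9], [−18, −17]]

tr Q = −1 and det Q = −2, so the characteristic polynomial is λ² − (−1)λ + (−2) with roots −2 and 1.
Eigenvectors give P = [[−1, −1], [2, 1]] with P⁻¹ = [[1, 1], [−2, −1]], and Q = P·diag(−2, 1)·P⁻¹.
Then Q³ = P·diag(−8, 1)·P⁻¹ = [[8, −1], [−16, 1]] · [[1, 1], [−2, −1]] = [[10, 9], [−18, −17]].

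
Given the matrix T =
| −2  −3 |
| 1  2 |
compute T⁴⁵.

[[−2, −3], [1, 2]]

T² = I (check: tr T = 0 and det T = −1), so T⁴⁵ = T since 45 is odd.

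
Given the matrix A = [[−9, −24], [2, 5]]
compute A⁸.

tr A = −4 and det A = 3, so the characteristic polynomial is λ² − (−4)λ + (3) with roots −1 and −3.
Eigenvectors give P = [[−3, 4], [1, −1]] with P⁻¹ = [[1, 4], [1, 3]], and A = P·diag(−1, −3)·P⁻¹.
Then A⁸ = P·diag(1, 6561)·P⁻¹ = [[−3, 26244], [1, −6561]] · [[1, 4], [1, 3]] = [[26241, 78720], [−6560, −19679]].

[[26241, 78720], [−6560, −19679]]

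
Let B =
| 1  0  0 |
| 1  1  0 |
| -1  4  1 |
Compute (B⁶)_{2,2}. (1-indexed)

B = I + N where N = [[0, 0, 0], [1, 0, 0], [-1, 4, 0]] is strictly lower-triangular, so N³ = 0.
(I + N)⁶ = I + 6·N + 15·N² = [[1, 0, 0], [6, 1, 0], [54, 24, 1]].

1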